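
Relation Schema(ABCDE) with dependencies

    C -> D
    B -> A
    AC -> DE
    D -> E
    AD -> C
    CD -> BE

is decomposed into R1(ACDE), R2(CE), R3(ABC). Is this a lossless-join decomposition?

Yes

Chase test. Columns are ABCDE; row i has aⱼ where attribute j ∈ Ri, else bᵢⱼ.
Initial tableau (one row per fragment):
  row 1: a1 b12 a3 a4 a5
  row 2: b21 b22 a3 b24 a5
  row 3: a1 a2 a3 b34 b35
Rows 1 and 2 agree on C; apply C→D and equate their D entries.
Rows 1 and 3 agree on C; apply C→D and equate their D entries.
Rows 1 and 3 agree on AC; apply AC→DE and equate their DE entries.
Rows 1 and 2 agree on CD; apply CD→BE and equate their BE entries.
Rows 1 and 3 agree on CD; apply CD→BE and equate their BE entries.
Rows 1 and 2 agree on B; apply B→A and equate their A entries.
Row 1 is now all distinguished symbols — the join is lossless.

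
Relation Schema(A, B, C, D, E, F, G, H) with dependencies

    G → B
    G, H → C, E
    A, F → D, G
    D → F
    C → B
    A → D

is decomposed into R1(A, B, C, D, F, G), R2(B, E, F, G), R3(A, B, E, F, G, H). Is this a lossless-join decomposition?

Chase test. Columns are A, B, C, D, E, F, G, H; row i has aⱼ where attribute j ∈ Ri, else bᵢⱼ.
Initial tableau (one row per fragment):
  row 1: a1 a2 a3 a4 b15 a6 a7 b18
  row 2: b21 a2 b23 b24 a5 a6 a7 b28
  row 3: a1 a2 b33 b34 a5 a6 a7 a8
Rows 1 and 3 agree on A, F; apply A, F→D, G and equate their D, G entries.
No row becomes fully distinguished — the join is lossy.

No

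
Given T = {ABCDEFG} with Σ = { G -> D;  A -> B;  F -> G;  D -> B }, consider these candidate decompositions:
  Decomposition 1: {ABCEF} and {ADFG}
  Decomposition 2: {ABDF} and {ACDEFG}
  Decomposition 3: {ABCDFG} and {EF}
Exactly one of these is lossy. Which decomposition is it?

Decomposition 1: common = {AF}, closure = {ABDFG} → lossless.
Decomposition 2: common = {ADF}, closure = {ABDFG} → lossless.
Decomposition 3: common = {F}, closure = {BDFG} → lossy.

Decomposition 3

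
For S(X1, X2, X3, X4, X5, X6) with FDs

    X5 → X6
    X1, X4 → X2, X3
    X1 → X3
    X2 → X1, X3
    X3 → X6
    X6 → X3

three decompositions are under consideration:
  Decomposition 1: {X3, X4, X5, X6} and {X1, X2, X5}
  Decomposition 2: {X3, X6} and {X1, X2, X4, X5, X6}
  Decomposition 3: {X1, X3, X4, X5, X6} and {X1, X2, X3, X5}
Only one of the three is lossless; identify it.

Decomposition 1: common = {X5}, closure = {X3, X5, X6} → lossy.
Decomposition 2: common = {X6}, closure = {X3, X6} → lossless.
Decomposition 3: common = {X1, X3, X5}, closure = {X1, X3, X5, X6} → lossy.

Decomposition 2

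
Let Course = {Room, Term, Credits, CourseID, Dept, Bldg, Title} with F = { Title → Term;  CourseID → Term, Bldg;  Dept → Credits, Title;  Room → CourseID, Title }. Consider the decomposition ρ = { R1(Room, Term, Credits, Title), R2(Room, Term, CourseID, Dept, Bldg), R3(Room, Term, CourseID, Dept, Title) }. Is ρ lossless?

No

Chase test. Columns are Room, Term, Credits, CourseID, Dept, Bldg, Title; row i has aⱼ where attribute j ∈ Ri, else bᵢⱼ.
Initial tableau (one row per fragment):
  row 1: a1 a2 a3 b14 b15 b16 a7
  row 2: a1 a2 b23 a4 a5 a6 b27
  row 3: a1 a2 b33 a4 a5 b36 a7
Rows 2 and 3 agree on CourseID; apply CourseID→Term, Bldg and equate their Term, Bldg entries.
Rows 2 and 3 agree on Dept; apply Dept→Credits, Title and equate their Credits, Title entries.
Rows 1 and 2 agree on Room; apply Room→CourseID, Title and equate their CourseID, Title entries.
Rows 1 and 2 agree on CourseID; apply CourseID→Term, Bldg and equate their Term, Bldg entries.
No row becomes fully distinguished — the join is lossy.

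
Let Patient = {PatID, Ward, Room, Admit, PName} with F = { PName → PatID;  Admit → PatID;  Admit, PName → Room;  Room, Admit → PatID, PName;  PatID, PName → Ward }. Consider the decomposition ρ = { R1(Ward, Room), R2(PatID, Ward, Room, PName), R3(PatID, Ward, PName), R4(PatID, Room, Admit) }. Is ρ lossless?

Chase test. Columns are PatID, Ward, Room, Admit, PName; row i has aⱼ where attribute j ∈ Ri, else bᵢⱼ.
Initial tableau (one row per fragment):
  row 1: b11 a2 a3 b14 b15
  row 2: a1 a2 a3 b24 a5
  row 3: a1 a2 b33 b34 a5
  row 4: a1 b42 a3 a4 b45
No row becomes fully distinguished — the join is lossy.

No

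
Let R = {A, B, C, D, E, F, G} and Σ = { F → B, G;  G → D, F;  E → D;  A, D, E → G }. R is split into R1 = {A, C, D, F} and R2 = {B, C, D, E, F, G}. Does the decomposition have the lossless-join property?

No

Common attributes: R1 ∩ R2 = {C, D, F}.
Closure of {C, D, F}: F → B, G applies, adding B, G. So (C, D, F)⁺ = {B, C, D, F, G}.
The closure contains neither all of R1 = {A, C, D, F} nor all of R2 = {B, C, D, E, F, G}, so the common attributes are not a superkey of either fragment. The join is lossy.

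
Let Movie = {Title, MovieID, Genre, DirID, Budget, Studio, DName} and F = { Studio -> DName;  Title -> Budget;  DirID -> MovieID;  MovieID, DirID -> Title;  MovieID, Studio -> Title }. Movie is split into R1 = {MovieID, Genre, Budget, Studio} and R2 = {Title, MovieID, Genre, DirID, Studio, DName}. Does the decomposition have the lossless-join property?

Yes

Common attributes: R1 ∩ R2 = {MovieID, Genre, Studio}.
Closure of {MovieID, Genre, Studio}: Studio → DName applies, adding DName; MovieID, Studio → Title applies, adding Title; Title → Budget applies, adding Budget. So (MovieID, Genre, Studio)⁺ = {Title, MovieID, Genre, Budget, Studio, DName}.
This closure contains every attribute of R1, so R1 ∩ R2 → R1. The join is lossless.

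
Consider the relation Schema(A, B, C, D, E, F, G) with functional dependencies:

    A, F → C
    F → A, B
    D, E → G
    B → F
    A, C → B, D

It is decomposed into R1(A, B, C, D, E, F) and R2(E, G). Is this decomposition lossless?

No

Common attributes: R1 ∩ R2 = {E}.
No dependency enlarges {E}, so (E)⁺ = {E}.
The closure contains neither all of R1 = {A, B, C, D, E, F} nor all of R2 = {E, G}, so the common attributes are not a superkey of either fragment. The join is lossy.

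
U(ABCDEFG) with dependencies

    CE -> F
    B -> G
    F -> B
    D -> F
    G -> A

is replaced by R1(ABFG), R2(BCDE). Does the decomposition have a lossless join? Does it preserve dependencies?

lossy and not dependency-preserving

Lossless test: (B)⁺ = {ABG}, which is a superkey of neither fragment — lossy.
Dependency preservation: the restricted closure of {CE} across the fragments never reaches {F}, so CE → F cannot be enforced without a join — not preserved.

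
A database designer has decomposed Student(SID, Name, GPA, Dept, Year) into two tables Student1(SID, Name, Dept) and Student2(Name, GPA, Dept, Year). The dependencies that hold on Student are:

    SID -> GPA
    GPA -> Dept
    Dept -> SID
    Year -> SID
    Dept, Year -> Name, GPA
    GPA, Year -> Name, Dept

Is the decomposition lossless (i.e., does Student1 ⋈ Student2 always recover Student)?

Common attributes: Student1 ∩ Student2 = {Name, Dept}.
Closure of {Name, Dept}: Dept → SID applies, adding SID; SID → GPA applies, adding GPA. So (Name, Dept)⁺ = {SID, Name, GPA, Dept}.
This closure contains every attribute of Student1, so Student1 ∩ Student2 → Student1. The join is lossless.

Yes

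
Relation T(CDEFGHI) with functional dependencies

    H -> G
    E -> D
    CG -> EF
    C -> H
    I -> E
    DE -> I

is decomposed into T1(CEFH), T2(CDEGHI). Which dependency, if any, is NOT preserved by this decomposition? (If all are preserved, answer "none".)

none

H → G lies within T2.
E → D lies within T2.
CG → EF: restricted closure across fragments reaches EF.
C → H lies within T1.
I → E lies within T2.
DE → I lies within T2.
Every dependency is enforceable on the fragments, so the decomposition is dependency-preserving.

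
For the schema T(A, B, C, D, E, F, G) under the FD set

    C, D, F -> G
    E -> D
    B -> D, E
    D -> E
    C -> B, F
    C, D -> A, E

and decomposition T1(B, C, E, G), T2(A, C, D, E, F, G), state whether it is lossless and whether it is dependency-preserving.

Lossless test: (C, E, G)⁺ = {A, B, C, D, E, F, G}, which contains all of one fragment — lossless.
Dependency preservation: B → D, E; C → B, F are not contained in any single fragment, but the restricted closure of each left-hand side across the fragments still reaches the right-hand side; the remaining FDs each lie inside some fragment. All dependencies are preserved.

lossless and dependency-preserving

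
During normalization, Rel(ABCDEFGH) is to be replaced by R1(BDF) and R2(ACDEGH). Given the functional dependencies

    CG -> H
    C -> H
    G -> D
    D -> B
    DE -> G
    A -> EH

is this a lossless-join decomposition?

No

Common attributes: R1 ∩ R2 = {D}.
Closure of {D}: D → B applies, adding B. So (D)⁺ = {BD}.
The closure contains neither all of R1 = {BDF} nor all of R2 = {ACDEGH}, so the common attributes are not a superkey of either fragment. The join is lossy.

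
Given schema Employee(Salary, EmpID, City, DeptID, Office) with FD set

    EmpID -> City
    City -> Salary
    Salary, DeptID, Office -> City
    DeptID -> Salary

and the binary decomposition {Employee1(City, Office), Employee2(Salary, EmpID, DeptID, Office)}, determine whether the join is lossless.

Common attributes: Employee1 ∩ Employee2 = {Office}.
No dependency enlarges {Office}, so (Office)⁺ = {Office}.
The closure contains neither all of Employee1 = {City, Office} nor all of Employee2 = {Salary, EmpID, DeptID, Office}, so the common attributes are not a superkey of either fragment. The join is lossy.

No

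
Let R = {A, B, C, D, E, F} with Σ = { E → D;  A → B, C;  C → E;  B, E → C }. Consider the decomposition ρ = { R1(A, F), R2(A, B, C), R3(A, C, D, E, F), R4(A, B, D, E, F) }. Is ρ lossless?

Yes

Chase test. Columns are A, B, C, D, E, F; row i has aⱼ where attribute j ∈ Ri, else bᵢⱼ.
Initial tableau (one row per fragment):
  row 1: a1 b12 b13 b14 b15 a6
  row 2: a1 a2 a3 b24 b25 b26
  row 3: a1 b32 a3 a4 a5 a6
  row 4: a1 a2 b43 a4 a5 a6
Rows 1 and 2 agree on A; apply A→B, C and equate their B, C entries.
Rows 1 and 3 agree on A; apply A→B, C and equate their B, C entries.
Rows 1 and 4 agree on A; apply A→B, C and equate their B, C entries.
Rows 1 and 2 agree on C; apply C→E and equate their E entries.
Rows 1 and 3 agree on C; apply C→E and equate their E entries.
Rows 1 and 2 agree on E; apply E→D and equate their D entries.
Rows 1 and 3 agree on E; apply E→D and equate their D entries.
Row 1 is now all distinguished symbols — the join is lossless.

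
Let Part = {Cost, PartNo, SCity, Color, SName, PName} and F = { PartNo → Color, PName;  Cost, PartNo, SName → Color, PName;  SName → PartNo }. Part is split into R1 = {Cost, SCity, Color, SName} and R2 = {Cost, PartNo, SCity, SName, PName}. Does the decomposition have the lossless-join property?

Yes

Common attributes: R1 ∩ R2 = {Cost, SCity, SName}.
Closure of {Cost, SCity, SName}: SName → PartNo applies, adding PartNo; PartNo → Color, PName applies, adding Color, PName. So (Cost, SCity, SName)⁺ = {Cost, PartNo, SCity, Color, SName, PName}.
This closure contains every attribute of R1, so R1 ∩ R2 → R1. The join is lossless.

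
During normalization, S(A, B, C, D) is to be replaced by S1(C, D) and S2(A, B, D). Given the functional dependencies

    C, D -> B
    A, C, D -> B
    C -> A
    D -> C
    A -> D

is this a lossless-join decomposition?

Common attributes: S1 ∩ S2 = {D}.
Closure of {D}: D → C applies, adding C; C, D → B applies, adding B; C → A applies, adding A. So (D)⁺ = {A, B, C, D}.
This closure contains every attribute of S1, so S1 ∩ S2 → S1. The join is lossless.

Yes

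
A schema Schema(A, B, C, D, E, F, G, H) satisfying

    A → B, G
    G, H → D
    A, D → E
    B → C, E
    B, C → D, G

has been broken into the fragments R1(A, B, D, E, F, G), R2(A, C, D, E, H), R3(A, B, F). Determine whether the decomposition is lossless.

No

Chase test. Columns are A, B, C, D, E, F, G, H; row i has aⱼ where attribute j ∈ Ri, else bᵢⱼ.
Initial tableau (one row per fragment):
  row 1: a1 a2 b13 a4 a5 a6 a7 b18
  row 2: a1 b22 a3 a4 a5 b26 b27 a8
  row 3: a1 a2 b33 b34 b35 a6 b37 b38
Rows 1 and 2 agree on A; apply A→B, G and equate their B, G entries.
Rows 1 and 3 agree on A; apply A→B, G and equate their B, G entries.
Rows 1 and 2 agree on B; apply B→C, E and equate their C, E entries.
Rows 1 and 3 agree on B; apply B→C, E and equate their C, E entries.
Rows 1 and 3 agree on B, C; apply B, C→D, G and equate their D, G entries.
No row becomes fully distinguished — the join is lossy.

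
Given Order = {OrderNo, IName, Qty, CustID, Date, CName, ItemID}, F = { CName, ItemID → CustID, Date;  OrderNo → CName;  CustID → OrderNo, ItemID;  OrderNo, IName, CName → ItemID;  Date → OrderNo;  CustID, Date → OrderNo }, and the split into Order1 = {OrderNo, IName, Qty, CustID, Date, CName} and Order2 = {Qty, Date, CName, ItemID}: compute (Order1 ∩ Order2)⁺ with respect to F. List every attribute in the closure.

OrderNo, Qty, Date, CName

Order1 ∩ Order2 = {Qty, Date, CName}.
Date → OrderNo applies, adding OrderNo
Closure: {OrderNo, Qty, Date, CName}.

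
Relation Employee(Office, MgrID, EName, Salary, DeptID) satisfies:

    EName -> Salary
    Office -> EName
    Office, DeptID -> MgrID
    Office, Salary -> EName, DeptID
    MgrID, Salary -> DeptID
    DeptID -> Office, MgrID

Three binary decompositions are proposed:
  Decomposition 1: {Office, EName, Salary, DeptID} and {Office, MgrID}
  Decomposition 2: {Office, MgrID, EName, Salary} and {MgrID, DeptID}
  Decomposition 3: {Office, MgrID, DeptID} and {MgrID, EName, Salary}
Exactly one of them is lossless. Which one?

Decomposition 1: common = {Office}, closure = {Office, MgrID, EName, Salary, DeptID} → lossless.
Decomposition 2: common = {MgrID}, closure = {MgrID} → lossy.
Decomposition 3: common = {MgrID}, closure = {MgrID} → lossy.

Decomposition 1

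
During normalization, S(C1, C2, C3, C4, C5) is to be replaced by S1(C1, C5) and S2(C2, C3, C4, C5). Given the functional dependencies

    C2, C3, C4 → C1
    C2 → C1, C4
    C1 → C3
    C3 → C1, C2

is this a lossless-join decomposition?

No

Common attributes: S1 ∩ S2 = {C5}.
No dependency enlarges {C5}, so (C5)⁺ = {C5}.
The closure contains neither all of S1 = {C1, C5} nor all of S2 = {C2, C3, C4, C5}, so the common attributes are not a superkey of either fragment. The join is lossy.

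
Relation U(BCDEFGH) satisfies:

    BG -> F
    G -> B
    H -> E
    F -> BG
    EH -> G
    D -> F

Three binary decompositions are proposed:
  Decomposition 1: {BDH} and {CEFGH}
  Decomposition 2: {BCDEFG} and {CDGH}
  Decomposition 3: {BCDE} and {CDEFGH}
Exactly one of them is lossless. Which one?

Decomposition 1: common = {H}, closure = {BEFGH} → lossy.
Decomposition 2: common = {CDG}, closure = {BCDFG} → lossy.
Decomposition 3: common = {CDE}, closure = {BCDEFG} → lossless.

Decomposition 3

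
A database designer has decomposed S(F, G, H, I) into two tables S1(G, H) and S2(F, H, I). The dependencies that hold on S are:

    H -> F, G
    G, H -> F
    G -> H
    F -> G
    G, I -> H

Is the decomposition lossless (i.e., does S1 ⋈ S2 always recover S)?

Yes

Common attributes: S1 ∩ S2 = {H}.
Closure of {H}: H → F, G applies, adding F, G. So (H)⁺ = {F, G, H}.
This closure contains every attribute of S1, so S1 ∩ S2 → S1. The join is lossless.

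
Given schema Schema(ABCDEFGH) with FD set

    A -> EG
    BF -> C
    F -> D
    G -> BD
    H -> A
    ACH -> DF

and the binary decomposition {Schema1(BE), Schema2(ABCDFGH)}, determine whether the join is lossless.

Common attributes: Schema1 ∩ Schema2 = {B}.
No dependency enlarges {B}, so (B)⁺ = {B}.
The closure contains neither all of Schema1 = {BE} nor all of Schema2 = {ABCDFGH}, so the common attributes are not a superkey of either fragment. The join is lossy.

No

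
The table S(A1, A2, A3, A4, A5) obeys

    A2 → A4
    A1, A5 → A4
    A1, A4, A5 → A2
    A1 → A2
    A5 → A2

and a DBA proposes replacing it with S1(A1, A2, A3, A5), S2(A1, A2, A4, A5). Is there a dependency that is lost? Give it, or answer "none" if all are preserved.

A2 → A4 lies within S2.
A1, A5 → A4 lies within S2.
A1, A4, A5 → A2 lies within S2.
A1 → A2 lies within S1.
A5 → A2 lies within S1.
Every dependency is enforceable on the fragments, so the decomposition is dependency-preserving.

none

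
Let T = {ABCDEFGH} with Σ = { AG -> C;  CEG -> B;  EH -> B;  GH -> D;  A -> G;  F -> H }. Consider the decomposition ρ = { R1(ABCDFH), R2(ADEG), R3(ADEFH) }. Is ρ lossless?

Chase test. Columns are ABCDEFGH; row i has aⱼ where attribute j ∈ Ri, else bᵢⱼ.
Initial tableau (one row per fragment):
  row 1: a1 a2 a3 a4 b15 a6 b17 a8
  row 2: a1 b22 b23 a4 a5 b26 a7 b28
  row 3: a1 b32 b33 a4 a5 a6 b37 a8
Rows 1 and 2 agree on A; apply A→G and equate their G entries.
Rows 1 and 3 agree on A; apply A→G and equate their G entries.
Rows 1 and 2 agree on AG; apply AG→C and equate their C entries.
Rows 1 and 3 agree on AG; apply AG→C and equate their C entries.
Rows 2 and 3 agree on CEG; apply CEG→B and equate their B entries.
No row becomes fully distinguished — the join is lossy.

No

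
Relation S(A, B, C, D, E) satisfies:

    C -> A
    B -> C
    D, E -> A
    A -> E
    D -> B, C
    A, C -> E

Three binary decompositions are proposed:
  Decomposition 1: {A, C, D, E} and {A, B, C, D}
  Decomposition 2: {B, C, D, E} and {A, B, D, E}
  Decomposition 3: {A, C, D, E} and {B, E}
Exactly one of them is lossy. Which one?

Decomposition 3

Decomposition 1: common = {A, C, D}, closure = {A, B, C, D, E} → lossless.
Decomposition 2: common = {B, D, E}, closure = {A, B, C, D, E} → lossless.
Decomposition 3: common = {E}, closure = {E} → lossy.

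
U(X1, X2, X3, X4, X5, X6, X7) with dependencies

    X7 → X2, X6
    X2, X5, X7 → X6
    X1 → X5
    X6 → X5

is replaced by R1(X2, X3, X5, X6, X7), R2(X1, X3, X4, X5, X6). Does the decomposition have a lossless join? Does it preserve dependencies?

Lossless test: (X3, X5, X6)⁺ = {X3, X5, X6}, which is a superkey of neither fragment — lossy.
Dependency preservation: every FD's attributes lie within a single fragment, so each can be enforced locally — preserved.

lossy but dependency-preserving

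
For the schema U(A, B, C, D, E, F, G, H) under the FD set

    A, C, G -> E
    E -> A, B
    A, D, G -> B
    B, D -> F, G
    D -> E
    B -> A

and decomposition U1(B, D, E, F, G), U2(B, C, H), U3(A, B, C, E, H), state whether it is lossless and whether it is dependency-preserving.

Lossless test (chase): Rows 1 and 3 agree on E; apply E→A, B and equate their A, B entries. Rows 1 and 2 agree on B; apply B→A and equate their A entries. No row becomes fully distinguished — the join is lossy.
Dependency preservation: the restricted closure of {A, C, G} across the fragments never reaches {E}, so A, C, G → E cannot be enforced without a join — not preserved.

lossy and not dependency-preserving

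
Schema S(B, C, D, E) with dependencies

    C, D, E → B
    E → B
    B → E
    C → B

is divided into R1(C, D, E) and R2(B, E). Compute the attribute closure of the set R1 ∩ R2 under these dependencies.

R1 ∩ R2 = {E}.
E → B applies, adding B
Closure: {B, E}.

B, E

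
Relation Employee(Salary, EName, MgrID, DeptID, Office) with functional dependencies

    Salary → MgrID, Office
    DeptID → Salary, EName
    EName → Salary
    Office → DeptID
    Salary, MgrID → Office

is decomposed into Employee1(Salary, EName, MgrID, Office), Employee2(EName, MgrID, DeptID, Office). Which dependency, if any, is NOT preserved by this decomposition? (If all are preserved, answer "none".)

none

Salary → MgrID, Office lies within Employee1.
DeptID → Salary, EName: restricted closure across fragments reaches Salary, EName.
EName → Salary lies within Employee1.
Office → DeptID lies within Employee2.
Salary, MgrID → Office lies within Employee1.
Every dependency is enforceable on the fragments, so the decomposition is dependency-preserving.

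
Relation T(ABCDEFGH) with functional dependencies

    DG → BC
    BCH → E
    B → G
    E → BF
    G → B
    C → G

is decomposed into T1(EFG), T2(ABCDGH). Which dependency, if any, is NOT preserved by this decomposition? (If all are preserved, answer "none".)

Check BCH → E: no single fragment contains all of {BCEH}, and the restricted closure of {BCH} across the fragments never reaches {E}.
DG → BC is preserved.
B → G is preserved.
E → BF is preserved.
G → B is preserved.
C → G is preserved.

BCH → E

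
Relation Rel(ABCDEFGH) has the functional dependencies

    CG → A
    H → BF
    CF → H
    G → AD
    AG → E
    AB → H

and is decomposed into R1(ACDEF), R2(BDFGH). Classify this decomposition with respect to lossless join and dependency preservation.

lossy and not dependency-preserving

Lossless test: (DF)⁺ = {DF}, which is a superkey of neither fragment — lossy.
Dependency preservation: the restricted closure of {CG} across the fragments never reaches {A}, so CG → A cannot be enforced without a join — not preserved.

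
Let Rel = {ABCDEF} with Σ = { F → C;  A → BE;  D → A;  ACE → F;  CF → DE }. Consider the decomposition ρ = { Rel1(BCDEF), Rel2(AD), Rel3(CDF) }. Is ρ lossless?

Yes

Chase test. Columns are ABCDEF; row i has aⱼ where attribute j ∈ Reli, else bᵢⱼ.
Initial tableau (one row per fragment):
  row 1: b11 a2 a3 a4 a5 a6
  row 2: a1 b22 b23 a4 b25 b26
  row 3: b31 b32 a3 a4 b35 a6
Rows 1 and 2 agree on D; apply D→A and equate their A entries.
Rows 1 and 3 agree on D; apply D→A and equate their A entries.
Rows 1 and 3 agree on CF; apply CF→DE and equate their DE entries.
Rows 1 and 2 agree on A; apply A→BE and equate their BE entries.
Rows 1 and 3 agree on A; apply A→BE and equate their BE entries.
Row 1 is now all distinguished symbols — the join is lossless.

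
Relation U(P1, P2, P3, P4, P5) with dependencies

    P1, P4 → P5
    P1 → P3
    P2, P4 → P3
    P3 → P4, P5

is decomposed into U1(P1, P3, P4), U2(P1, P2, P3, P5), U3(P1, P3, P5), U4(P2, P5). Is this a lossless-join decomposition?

Chase test. Columns are P1, P2, P3, P4, P5; row i has aⱼ where attribute j ∈ Ui, else bᵢⱼ.
Initial tableau (one row per fragment):
  row 1: a1 b12 a3 a4 b15
  row 2: a1 a2 a3 b24 a5
  row 3: a1 b32 a3 b34 a5
  row 4: b41 a2 b43 b44 a5
Rows 1 and 2 agree on P3; apply P3→P4, P5 and equate their P4, P5 entries.
Rows 1 and 3 agree on P3; apply P3→P4, P5 and equate their P4, P5 entries.
Row 2 is now all distinguished symbols — the join is lossless.

Yes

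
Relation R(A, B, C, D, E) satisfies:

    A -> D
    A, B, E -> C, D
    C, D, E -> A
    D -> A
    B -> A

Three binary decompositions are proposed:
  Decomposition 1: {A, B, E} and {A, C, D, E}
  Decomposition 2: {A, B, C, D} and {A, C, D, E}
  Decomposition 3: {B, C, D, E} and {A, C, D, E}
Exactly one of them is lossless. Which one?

Decomposition 1: common = {A, E}, closure = {A, D, E} → lossy.
Decomposition 2: common = {A, C, D}, closure = {A, C, D} → lossy.
Decomposition 3: common = {C, D, E}, closure = {A, C, D, E} → lossless.

Decomposition 3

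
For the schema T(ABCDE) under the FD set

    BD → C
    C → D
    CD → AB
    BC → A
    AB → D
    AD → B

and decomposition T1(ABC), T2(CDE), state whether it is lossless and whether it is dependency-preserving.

lossless but not dependency-preserving

Lossless test: (C)⁺ = {ABCD}, which contains all of one fragment — lossless.
Dependency preservation: the restricted closure of {BD} across the fragments never reaches {C}, so BD → C cannot be enforced without a join — not preserved.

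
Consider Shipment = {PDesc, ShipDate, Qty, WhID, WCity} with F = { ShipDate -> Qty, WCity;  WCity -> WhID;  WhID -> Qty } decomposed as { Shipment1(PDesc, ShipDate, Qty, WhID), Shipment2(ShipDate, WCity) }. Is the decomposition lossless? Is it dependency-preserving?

Lossless test: (ShipDate)⁺ = {ShipDate, Qty, WhID, WCity}, which contains all of one fragment — lossless.
Dependency preservation: the restricted closure of {WCity} across the fragments never reaches {WhID}, so WCity → WhID cannot be enforced without a join — not preserved.

lossless but not dependency-preserving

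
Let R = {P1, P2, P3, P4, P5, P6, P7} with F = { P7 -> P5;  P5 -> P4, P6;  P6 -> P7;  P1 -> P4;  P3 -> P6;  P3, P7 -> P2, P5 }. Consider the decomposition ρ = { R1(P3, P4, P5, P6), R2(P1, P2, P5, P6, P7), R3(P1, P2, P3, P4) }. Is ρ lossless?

Chase test. Columns are P1, P2, P3, P4, P5, P6, P7; row i has aⱼ where attribute j ∈ Ri, else bᵢⱼ.
Initial tableau (one row per fragment):
  row 1: b11 b12 a3 a4 a5 a6 b17
  row 2: a1 a2 b23 b24 a5 a6 a7
  row 3: a1 a2 a3 a4 b35 b36 b37
Rows 1 and 2 agree on P5; apply P5→P4, P6 and equate their P4, P6 entries.
Rows 1 and 2 agree on P6; apply P6→P7 and equate their P7 entries.
Rows 1 and 3 agree on P3; apply P3→P6 and equate their P6 entries.
Rows 1 and 3 agree on P6; apply P6→P7 and equate their P7 entries.
Rows 1 and 3 agree on P3, P7; apply P3, P7→P2, P5 and equate their P2, P5 entries.
Row 3 is now all distinguished symbols — the join is lossless.

Yes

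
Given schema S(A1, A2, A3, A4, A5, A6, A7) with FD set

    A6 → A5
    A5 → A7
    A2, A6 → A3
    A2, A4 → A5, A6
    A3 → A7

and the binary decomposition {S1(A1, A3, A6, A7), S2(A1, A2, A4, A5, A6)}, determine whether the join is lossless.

No

Common attributes: S1 ∩ S2 = {A1, A6}.
Closure of {A1, A6}: A6 → A5 applies, adding A5; A5 → A7 applies, adding A7. So (A1, A6)⁺ = {A1, A5, A6, A7}.
The closure contains neither all of S1 = {A1, A3, A6, A7} nor all of S2 = {A1, A2, A4, A5, A6}, so the common attributes are not a superkey of either fragment. The join is lossy.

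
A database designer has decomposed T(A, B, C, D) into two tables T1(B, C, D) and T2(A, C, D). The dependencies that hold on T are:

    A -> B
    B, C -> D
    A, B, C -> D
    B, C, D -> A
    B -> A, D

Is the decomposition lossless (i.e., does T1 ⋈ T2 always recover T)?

No

Common attributes: T1 ∩ T2 = {C, D}.
No dependency enlarges {C, D}, so (C, D)⁺ = {C, D}.
The closure contains neither all of T1 = {B, C, D} nor all of T2 = {A, C, D}, so the common attributes are not a superkey of either fragment. The join is lossy.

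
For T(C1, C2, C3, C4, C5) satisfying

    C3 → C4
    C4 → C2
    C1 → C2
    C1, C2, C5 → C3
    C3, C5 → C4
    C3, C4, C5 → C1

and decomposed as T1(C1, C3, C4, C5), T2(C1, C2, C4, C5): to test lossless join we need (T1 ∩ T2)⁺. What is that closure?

T1 ∩ T2 = {C1, C4, C5}.
C4 → C2 applies, adding C2
C1, C2, C5 → C3 applies, adding C3
Closure: {C1, C2, C3, C4, C5}.

C1, C2, C3, C4, C5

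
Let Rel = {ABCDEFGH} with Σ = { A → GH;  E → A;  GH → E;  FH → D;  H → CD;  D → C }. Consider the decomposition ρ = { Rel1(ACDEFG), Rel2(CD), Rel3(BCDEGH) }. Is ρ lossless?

Chase test. Columns are ABCDEFGH; row i has aⱼ where attribute j ∈ Reli, else bᵢⱼ.
Initial tableau (one row per fragment):
  row 1: a1 b12 a3 a4 a5 a6 a7 b18
  row 2: b21 b22 a3 a4 b25 b26 b27 b28
  row 3: b31 a2 a3 a4 a5 b36 a7 a8
Rows 1 and 3 agree on E; apply E→A and equate their A entries.
Rows 1 and 3 agree on A; apply A→GH and equate their GH entries.
No row becomes fully distinguished — the join is lossy.

No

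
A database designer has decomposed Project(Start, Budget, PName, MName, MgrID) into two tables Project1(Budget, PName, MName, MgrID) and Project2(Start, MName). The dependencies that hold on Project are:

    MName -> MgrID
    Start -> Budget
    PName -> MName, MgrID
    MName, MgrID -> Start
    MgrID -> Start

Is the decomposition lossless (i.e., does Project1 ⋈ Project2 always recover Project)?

Common attributes: Project1 ∩ Project2 = {MName}.
Closure of {MName}: MName → MgrID applies, adding MgrID; MName, MgrID → Start applies, adding Start; Start → Budget applies, adding Budget. So (MName)⁺ = {Start, Budget, MName, MgrID}.
This closure contains every attribute of Project2, so Project1 ∩ Project2 → Project2. The join is lossless.

Yes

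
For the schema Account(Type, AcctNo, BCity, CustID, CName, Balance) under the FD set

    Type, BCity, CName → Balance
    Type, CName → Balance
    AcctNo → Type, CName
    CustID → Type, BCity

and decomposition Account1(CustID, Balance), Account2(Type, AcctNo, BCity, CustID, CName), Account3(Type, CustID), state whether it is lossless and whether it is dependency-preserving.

lossy and not dependency-preserving

Lossless test (chase): Rows 1 and 2 agree on CustID; apply CustID→Type, BCity and equate their Type, BCity entries. Rows 1 and 3 agree on CustID; apply CustID→Type, BCity and equate their Type, BCity entries. No row becomes fully distinguished — the join is lossy.
Dependency preservation: the restricted closure of {Type, BCity, CName} across the fragments never reaches {Balance}, so Type, BCity, CName → Balance cannot be enforced without a join — not preserved.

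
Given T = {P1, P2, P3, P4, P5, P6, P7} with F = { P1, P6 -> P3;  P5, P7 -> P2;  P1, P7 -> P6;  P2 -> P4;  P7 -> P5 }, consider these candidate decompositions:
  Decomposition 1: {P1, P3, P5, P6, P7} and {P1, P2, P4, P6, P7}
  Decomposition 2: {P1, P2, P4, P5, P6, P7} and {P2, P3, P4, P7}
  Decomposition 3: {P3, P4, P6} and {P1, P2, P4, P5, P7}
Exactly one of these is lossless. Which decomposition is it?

Decomposition 1

Decomposition 1: common = {P1, P6, P7}, closure = {P1, P2, P3, P4, P5, P6, P7} → lossless.
Decomposition 2: common = {P2, P4, P7}, closure = {P2, P4, P5, P7} → lossy.
Decomposition 3: common = {P4}, closure = {P4} → lossy.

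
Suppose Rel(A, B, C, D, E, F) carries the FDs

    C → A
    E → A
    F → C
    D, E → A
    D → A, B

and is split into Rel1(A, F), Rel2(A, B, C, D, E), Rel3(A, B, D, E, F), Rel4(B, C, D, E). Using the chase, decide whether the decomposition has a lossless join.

No

Chase test. Columns are A, B, C, D, E, F; row i has aⱼ where attribute j ∈ Reli, else bᵢⱼ.
Initial tableau (one row per fragment):
  row 1: a1 b12 b13 b14 b15 a6
  row 2: a1 a2 a3 a4 a5 b26
  row 3: a1 a2 b33 a4 a5 a6
  row 4: b41 a2 a3 a4 a5 b46
Rows 2 and 4 agree on C; apply C→A and equate their A entries.
Rows 1 and 3 agree on F; apply F→C and equate their C entries.
No row becomes fully distinguished — the join is lossy.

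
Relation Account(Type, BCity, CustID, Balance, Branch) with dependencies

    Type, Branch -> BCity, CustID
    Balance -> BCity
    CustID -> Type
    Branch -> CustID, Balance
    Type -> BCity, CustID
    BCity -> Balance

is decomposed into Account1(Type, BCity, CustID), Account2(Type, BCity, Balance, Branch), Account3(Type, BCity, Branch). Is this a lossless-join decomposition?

Chase test. Columns are Type, BCity, CustID, Balance, Branch; row i has aⱼ where attribute j ∈ Accounti, else bᵢⱼ.
Initial tableau (one row per fragment):
  row 1: a1 a2 a3 b14 b15
  row 2: a1 a2 b23 a4 a5
  row 3: a1 a2 b33 b34 a5
Rows 2 and 3 agree on Type, Branch; apply Type, Branch→BCity, CustID and equate their BCity, CustID entries.
Rows 2 and 3 agree on Branch; apply Branch→CustID, Balance and equate their CustID, Balance entries.
Rows 1 and 2 agree on Type; apply Type→BCity, CustID and equate their BCity, CustID entries.
Rows 1 and 2 agree on BCity; apply BCity→Balance and equate their Balance entries.
Row 2 is now all distinguished symbols — the join is lossless.

Yes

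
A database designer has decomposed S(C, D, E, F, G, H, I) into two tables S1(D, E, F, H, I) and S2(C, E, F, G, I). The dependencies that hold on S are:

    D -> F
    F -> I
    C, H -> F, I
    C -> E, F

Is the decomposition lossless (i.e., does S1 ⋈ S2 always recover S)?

Common attributes: S1 ∩ S2 = {E, F, I}.
No dependency enlarges {E, F, I}, so (E, F, I)⁺ = {E, F, I}.
The closure contains neither all of S1 = {D, E, F, H, I} nor all of S2 = {C, E, F, G, I}, so the common attributes are not a superkey of either fragment. The join is lossy.

No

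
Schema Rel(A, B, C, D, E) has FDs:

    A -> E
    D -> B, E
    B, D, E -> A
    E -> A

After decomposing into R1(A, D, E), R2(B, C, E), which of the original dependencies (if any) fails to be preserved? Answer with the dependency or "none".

Check D → B, E: no single fragment contains all of {B, D, E}, and the restricted closure of {D} across the fragments never reaches {B, E}.
A → E is preserved.
B, D, E → A is preserved.
E → A is preserved.

D -> B, E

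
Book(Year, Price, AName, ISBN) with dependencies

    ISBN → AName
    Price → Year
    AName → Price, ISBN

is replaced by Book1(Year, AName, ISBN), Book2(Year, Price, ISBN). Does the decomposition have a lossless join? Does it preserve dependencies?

Lossless test: (Year, ISBN)⁺ = {Year, Price, AName, ISBN}, which contains all of one fragment — lossless.
Dependency preservation: AName → Price, ISBN is not contained in any single fragment, but the restricted closure of its left-hand side across the fragments still reaches the right-hand side; the remaining FDs each lie inside some fragment. All dependencies are preserved.

lossless and dependency-preserving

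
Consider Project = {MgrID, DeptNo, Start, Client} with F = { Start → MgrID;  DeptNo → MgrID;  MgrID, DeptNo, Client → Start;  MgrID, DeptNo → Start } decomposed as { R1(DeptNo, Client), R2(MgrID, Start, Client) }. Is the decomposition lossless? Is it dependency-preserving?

lossy and not dependency-preserving

Lossless test: (Client)⁺ = {Client}, which is a superkey of neither fragment — lossy.
Dependency preservation: the restricted closure of {DeptNo} across the fragments never reaches {MgrID}, so DeptNo → MgrID cannot be enforced without a join — not preserved.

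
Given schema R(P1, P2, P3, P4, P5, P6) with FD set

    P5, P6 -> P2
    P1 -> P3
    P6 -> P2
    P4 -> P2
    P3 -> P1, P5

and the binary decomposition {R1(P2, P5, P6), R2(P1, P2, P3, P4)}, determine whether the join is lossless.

Common attributes: R1 ∩ R2 = {P2}.
No dependency enlarges {P2}, so (P2)⁺ = {P2}.
The closure contains neither all of R1 = {P2, P5, P6} nor all of R2 = {P1, P2, P3, P4}, so the common attributes are not a superkey of either fragment. The join is lossy.

No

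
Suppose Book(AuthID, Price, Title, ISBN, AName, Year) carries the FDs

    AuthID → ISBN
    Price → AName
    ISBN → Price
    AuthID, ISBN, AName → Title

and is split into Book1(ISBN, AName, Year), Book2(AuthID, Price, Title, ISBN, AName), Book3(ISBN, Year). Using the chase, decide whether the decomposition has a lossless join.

No

Chase test. Columns are AuthID, Price, Title, ISBN, AName, Year; row i has aⱼ where attribute j ∈ Booki, else bᵢⱼ.
Initial tableau (one row per fragment):
  row 1: b11 b12 b13 a4 a5 a6
  row 2: a1 a2 a3 a4 a5 b26
  row 3: b31 b32 b33 a4 b35 a6
Rows 1 and 2 agree on ISBN; apply ISBN→Price and equate their Price entries.
Rows 1 and 3 agree on ISBN; apply ISBN→Price and equate their Price entries.
Rows 1 and 3 agree on Price; apply Price→AName and equate their AName entries.
No row becomes fully distinguished — the join is lossy.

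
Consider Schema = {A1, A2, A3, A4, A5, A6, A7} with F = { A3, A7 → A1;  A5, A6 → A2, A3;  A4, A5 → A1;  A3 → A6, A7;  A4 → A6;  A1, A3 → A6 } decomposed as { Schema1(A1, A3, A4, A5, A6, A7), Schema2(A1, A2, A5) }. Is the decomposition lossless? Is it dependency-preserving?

lossy and not dependency-preserving

Lossless test: (A1, A5)⁺ = {A1, A5}, which is a superkey of neither fragment — lossy.
Dependency preservation: the restricted closure of {A5, A6} across the fragments never reaches {A2, A3}, so A5, A6 → A2, A3 cannot be enforced without a join — not preserved.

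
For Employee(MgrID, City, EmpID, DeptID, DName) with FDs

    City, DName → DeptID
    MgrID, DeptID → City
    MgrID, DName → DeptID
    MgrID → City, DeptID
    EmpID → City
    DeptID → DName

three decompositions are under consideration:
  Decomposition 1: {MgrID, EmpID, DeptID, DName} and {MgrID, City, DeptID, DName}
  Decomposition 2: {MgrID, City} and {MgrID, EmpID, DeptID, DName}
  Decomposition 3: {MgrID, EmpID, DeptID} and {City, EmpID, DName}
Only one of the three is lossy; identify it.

Decomposition 1: common = {MgrID, DeptID, DName}, closure = {MgrID, City, DeptID, DName} → lossless.
Decomposition 2: common = {MgrID}, closure = {MgrID, City, DeptID, DName} → lossless.
Decomposition 3: common = {EmpID}, closure = {City, EmpID} → lossy.

Decomposition 3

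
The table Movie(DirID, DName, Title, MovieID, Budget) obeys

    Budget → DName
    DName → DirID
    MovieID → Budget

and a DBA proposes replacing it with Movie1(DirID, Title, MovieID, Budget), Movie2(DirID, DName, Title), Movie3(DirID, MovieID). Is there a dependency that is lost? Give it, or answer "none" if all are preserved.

Check Budget → DName: no single fragment contains all of {DName, Budget}, and the restricted closure of {Budget} across the fragments never reaches {DName}.
DName → DirID is preserved.
MovieID → Budget is preserved.

Budget → DName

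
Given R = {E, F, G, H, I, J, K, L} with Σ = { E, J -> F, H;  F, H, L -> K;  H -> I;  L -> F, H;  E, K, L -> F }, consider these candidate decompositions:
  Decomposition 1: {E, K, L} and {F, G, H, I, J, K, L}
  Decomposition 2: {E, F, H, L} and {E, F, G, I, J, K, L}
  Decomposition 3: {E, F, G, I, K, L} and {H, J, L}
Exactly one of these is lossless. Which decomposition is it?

Decomposition 1: common = {K, L}, closure = {F, H, I, K, L} → lossy.
Decomposition 2: common = {E, F, L}, closure = {E, F, H, I, K, L} → lossless.
Decomposition 3: common = {L}, closure = {F, H, I, K, L} → lossy.

Decomposition 2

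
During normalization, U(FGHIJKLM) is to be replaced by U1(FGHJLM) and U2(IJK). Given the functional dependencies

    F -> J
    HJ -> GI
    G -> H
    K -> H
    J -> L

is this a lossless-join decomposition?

No

Common attributes: U1 ∩ U2 = {J}.
Closure of {J}: J → L applies, adding L. So (J)⁺ = {JL}.
The closure contains neither all of U1 = {FGHJLM} nor all of U2 = {IJK}, so the common attributes are not a superkey of either fragment. The join is lossy.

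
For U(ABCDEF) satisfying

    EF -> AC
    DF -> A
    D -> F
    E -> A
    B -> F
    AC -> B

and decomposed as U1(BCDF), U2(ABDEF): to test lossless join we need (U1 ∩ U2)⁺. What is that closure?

ABDF

U1 ∩ U2 = {BDF}.
DF → A applies, adding A
Closure: {ABDF}.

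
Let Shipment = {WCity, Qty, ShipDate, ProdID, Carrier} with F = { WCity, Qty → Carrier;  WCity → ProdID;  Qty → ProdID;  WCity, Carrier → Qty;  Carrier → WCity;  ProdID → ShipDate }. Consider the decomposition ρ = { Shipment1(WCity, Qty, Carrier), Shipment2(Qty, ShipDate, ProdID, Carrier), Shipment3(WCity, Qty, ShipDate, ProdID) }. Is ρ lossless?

Chase test. Columns are WCity, Qty, ShipDate, ProdID, Carrier; row i has aⱼ where attribute j ∈ Shipmenti, else bᵢⱼ.
Initial tableau (one row per fragment):
  row 1: a1 a2 b13 b14 a5
  row 2: b21 a2 a3 a4 a5
  row 3: a1 a2 a3 a4 b35
Rows 1 and 3 agree on WCity, Qty; apply WCity, Qty→Carrier and equate their Carrier entries.
Rows 1 and 3 agree on WCity; apply WCity→ProdID and equate their ProdID entries.
Rows 1 and 2 agree on Carrier; apply Carrier→WCity and equate their WCity entries.
Rows 1 and 2 agree on ProdID; apply ProdID→ShipDate and equate their ShipDate entries.
Row 1 is now all distinguished symbols — the join is lossless.

Yes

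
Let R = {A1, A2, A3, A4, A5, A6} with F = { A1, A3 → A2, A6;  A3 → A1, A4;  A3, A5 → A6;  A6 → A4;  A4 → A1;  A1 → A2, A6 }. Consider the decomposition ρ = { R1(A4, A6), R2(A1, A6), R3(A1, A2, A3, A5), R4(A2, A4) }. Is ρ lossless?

Chase test. Columns are A1, A2, A3, A4, A5, A6; row i has aⱼ where attribute j ∈ Ri, else bᵢⱼ.
Initial tableau (one row per fragment):
  row 1: b11 b12 b13 a4 b15 a6
  row 2: a1 b22 b23 b24 b25 a6
  row 3: a1 a2 a3 b34 a5 b36
  row 4: b41 a2 b43 a4 b45 b46
Rows 1 and 2 agree on A6; apply A6→A4 and equate their A4 entries.
Rows 1 and 2 agree on A4; apply A4→A1 and equate their A1 entries.
Rows 1 and 4 agree on A4; apply A4→A1 and equate their A1 entries.
Rows 1 and 2 agree on A1; apply A1→A2, A6 and equate their A2, A6 entries.
Rows 1 and 3 agree on A1; apply A1→A2, A6 and equate their A2, A6 entries.
Rows 1 and 4 agree on A1; apply A1→A2, A6 and equate their A2, A6 entries.
Rows 1 and 3 agree on A6; apply A6→A4 and equate their A4 entries.
Row 3 is now all distinguished symbols — the join is lossless.

Yes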